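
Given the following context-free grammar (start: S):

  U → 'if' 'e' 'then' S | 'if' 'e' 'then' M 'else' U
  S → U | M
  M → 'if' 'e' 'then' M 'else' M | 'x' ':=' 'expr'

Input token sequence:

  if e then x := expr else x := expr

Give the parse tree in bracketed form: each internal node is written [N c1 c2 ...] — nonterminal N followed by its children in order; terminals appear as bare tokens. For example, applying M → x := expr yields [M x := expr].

S
M
if e then M else M
if e then x := expr else M
if e then x := expr else x := expr

[S [M if e then [M x := expr] else [M x := expr]]]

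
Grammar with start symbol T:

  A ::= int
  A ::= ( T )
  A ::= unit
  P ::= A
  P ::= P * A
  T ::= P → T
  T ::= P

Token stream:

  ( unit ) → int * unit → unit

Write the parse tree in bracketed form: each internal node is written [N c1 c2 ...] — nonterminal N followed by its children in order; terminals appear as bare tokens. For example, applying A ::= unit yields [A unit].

T
P → T
A → T
( T ) → T
( P ) → T
( A ) → T
( unit ) → T
( unit ) → P → T
( unit ) → P * A → T
( unit ) → A * A → T
( unit ) → int * A → T
( unit ) → int * unit → T
( unit ) → int * unit → P
( unit ) → int * unit → A
( unit ) → int * unit → unit

[T [P [A ( [T [P [A unit]]] )]] → [T [P [P [A int]] * [A unit]] → [T [P [A unit]]]]]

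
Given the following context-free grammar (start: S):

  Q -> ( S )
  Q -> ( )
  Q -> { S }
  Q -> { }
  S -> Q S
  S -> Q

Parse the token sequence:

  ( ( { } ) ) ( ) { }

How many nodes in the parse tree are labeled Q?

5

[S [Q ( [S [Q ( [S [Q { }]] )]] )] [S [Q ( )] [S [Q { }]]]]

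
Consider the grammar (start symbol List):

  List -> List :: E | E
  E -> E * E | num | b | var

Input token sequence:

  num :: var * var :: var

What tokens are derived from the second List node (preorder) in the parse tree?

num :: var * var

[List [List [List [E num]] :: [E [E var] * [E var]]] :: [E var]]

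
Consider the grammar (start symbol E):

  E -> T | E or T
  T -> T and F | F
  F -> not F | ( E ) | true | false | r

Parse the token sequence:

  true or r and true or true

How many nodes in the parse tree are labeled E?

3

[E [E [E [T [F true]]] or [T [T [F r]] and [F true]]] or [T [F true]]]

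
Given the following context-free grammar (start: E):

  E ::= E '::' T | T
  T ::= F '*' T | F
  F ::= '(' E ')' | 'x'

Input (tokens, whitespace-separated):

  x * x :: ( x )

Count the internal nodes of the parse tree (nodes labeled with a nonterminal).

[E [E [T [F x] * [T [F x]]]] :: [T [F ( [E [T [F x]]] )]]]

11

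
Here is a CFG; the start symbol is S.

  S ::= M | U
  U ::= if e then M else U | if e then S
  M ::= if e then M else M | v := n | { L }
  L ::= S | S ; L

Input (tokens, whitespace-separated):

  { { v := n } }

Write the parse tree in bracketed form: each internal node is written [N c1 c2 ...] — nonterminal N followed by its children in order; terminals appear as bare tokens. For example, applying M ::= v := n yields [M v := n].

[S [M { [L [S [M { [L [S [M v := n]]] }]]] }]]

S
M
{ L }
{ S }
{ M }
{ { L } }
{ { S } }
{ { M } }
{ { v := n } }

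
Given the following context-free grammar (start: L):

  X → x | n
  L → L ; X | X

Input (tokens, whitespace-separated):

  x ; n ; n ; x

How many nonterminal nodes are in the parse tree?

8

[L [L [L [L [X x]] ; [X n]] ; [X n]] ; [X x]]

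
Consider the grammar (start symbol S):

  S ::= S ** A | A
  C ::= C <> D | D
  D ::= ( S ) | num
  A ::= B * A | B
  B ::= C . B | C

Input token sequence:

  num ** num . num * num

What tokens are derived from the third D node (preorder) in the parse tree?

num

[S [S [A [B [C [D num]]]]] ** [A [B [C [D num]] . [B [C [D num]]]] * [A [B [C [D num]]]]]]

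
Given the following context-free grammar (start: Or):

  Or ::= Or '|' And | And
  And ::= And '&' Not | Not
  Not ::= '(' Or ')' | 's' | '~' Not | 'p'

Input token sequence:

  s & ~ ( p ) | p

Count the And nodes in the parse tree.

4

[Or [Or [And [And [Not s]] & [Not ~ [Not ( [Or [And [Not p]]] )]]]] | [And [Not p]]]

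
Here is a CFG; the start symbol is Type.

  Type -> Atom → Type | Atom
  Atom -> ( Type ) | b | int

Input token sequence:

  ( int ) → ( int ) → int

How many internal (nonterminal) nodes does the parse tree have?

[Type [Atom ( [Type [Atom int]] )] → [Type [Atom ( [Type [Atom int]] )] → [Type [Atom int]]]]

10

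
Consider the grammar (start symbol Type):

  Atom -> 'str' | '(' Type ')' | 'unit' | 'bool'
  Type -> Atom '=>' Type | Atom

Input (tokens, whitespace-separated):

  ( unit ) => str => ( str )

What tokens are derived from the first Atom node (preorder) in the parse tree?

[Type [Atom ( [Type [Atom unit]] )] => [Type [Atom str] => [Type [Atom ( [Type [Atom str]] )]]]]

( unit )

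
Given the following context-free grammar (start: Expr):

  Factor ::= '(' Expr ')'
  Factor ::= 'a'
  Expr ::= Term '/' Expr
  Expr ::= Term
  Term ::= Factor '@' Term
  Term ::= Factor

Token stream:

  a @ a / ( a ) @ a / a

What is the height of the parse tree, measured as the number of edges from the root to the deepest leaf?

[Expr [Term [Factor a] @ [Term [Factor a]]] / [Expr [Term [Factor ( [Expr [Term [Factor a]]] )] @ [Term [Factor a]]] / [Expr [Term [Factor a]]]]]

7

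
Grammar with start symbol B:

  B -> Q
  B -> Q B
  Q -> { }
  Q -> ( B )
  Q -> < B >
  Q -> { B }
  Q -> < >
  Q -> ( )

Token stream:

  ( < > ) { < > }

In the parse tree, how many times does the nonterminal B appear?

[B [Q ( [B [Q < >]] )] [B [Q { [B [Q < >]] }]]]

4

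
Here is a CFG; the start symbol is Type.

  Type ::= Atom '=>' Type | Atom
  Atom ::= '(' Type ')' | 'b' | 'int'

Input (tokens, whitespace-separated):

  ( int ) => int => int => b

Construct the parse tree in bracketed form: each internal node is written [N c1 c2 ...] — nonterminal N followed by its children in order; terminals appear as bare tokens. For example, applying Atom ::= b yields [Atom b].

[Type [Atom ( [Type [Atom int]] )] => [Type [Atom int] => [Type [Atom int] => [Type [Atom b]]]]]

Type
Atom => Type
( Type ) => Type
( Atom ) => Type
( int ) => Type
( int ) => Atom => Type
( int ) => int => Type
( int ) => int => Atom => Type
( int ) => int => int => Type
( int ) => int => int => Atom
( int ) => int => int => b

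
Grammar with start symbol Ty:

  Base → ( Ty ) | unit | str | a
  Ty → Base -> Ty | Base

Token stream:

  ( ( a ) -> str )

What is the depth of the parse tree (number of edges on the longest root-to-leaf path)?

6

[Ty [Base ( [Ty [Base ( [Ty [Base a]] )] -> [Ty [Base str]]] )]]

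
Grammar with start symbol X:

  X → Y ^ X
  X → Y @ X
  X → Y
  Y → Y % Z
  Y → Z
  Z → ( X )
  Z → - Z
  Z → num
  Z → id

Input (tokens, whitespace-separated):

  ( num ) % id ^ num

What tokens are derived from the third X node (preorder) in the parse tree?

num

[X [Y [Y [Z ( [X [Y [Z num]]] )]] % [Z id]] ^ [X [Y [Z num]]]]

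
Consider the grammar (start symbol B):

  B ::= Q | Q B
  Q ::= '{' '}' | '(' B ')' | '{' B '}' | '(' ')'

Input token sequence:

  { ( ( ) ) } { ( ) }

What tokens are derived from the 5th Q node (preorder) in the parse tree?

[B [Q { [B [Q ( [B [Q ( )]] )]] }] [B [Q { [B [Q ( )]] }]]]

( )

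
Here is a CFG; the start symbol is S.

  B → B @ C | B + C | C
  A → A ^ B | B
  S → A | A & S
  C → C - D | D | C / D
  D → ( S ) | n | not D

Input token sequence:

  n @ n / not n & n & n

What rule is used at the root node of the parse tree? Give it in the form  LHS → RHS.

[S [A [B [B [C [D n]]] @ [C [C [D n]] / [D not [D n]]]]] & [S [A [B [C [D n]]]] & [S [A [B [C [D n]]]]]]]

S → A & S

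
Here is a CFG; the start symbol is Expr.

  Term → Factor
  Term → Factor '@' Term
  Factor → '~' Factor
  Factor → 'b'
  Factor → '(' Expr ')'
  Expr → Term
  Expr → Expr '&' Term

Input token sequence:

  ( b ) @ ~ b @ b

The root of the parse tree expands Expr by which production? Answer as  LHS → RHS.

Expr → Term

[Expr [Term [Factor ( [Expr [Term [Factor b]]] )] @ [Term [Factor ~ [Factor b]] @ [Term [Factor b]]]]]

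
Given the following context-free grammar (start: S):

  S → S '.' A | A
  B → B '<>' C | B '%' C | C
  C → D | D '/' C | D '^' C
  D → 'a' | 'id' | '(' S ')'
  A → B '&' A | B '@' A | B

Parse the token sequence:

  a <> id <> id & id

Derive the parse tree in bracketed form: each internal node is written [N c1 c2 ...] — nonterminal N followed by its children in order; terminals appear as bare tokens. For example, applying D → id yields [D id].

[S [A [B [B [B [C [D a]]] <> [C [D id]]] <> [C [D id]]] & [A [B [C [D id]]]]]]

S
A
B & A
B <> C & A
B <> C <> C & A
C <> C <> C & A
D <> C <> C & A
a <> C <> C & A
a <> D <> C & A
a <> id <> C & A
a <> id <> D & A
a <> id <> id & A
a <> id <> id & B
a <> id <> id & C
a <> id <> id & D
a <> id <> id & id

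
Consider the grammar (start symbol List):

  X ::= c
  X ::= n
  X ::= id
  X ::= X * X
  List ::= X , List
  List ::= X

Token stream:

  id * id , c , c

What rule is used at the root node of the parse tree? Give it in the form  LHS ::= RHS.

[List [X [X id] * [X id]] , [List [X c] , [List [X c]]]]

List ::= X , List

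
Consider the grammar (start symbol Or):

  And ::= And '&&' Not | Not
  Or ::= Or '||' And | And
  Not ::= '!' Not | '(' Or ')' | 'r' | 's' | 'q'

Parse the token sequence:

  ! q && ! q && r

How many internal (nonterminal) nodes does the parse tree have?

9

[Or [And [And [And [Not ! [Not q]]] && [Not ! [Not q]]] && [Not r]]]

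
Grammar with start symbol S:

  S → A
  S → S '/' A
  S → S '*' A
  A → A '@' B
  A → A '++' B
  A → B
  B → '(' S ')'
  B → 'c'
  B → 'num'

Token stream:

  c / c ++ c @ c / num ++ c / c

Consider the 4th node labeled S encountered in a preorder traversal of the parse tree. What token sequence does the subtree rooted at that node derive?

[S [S [S [S [A [B c]]] / [A [A [A [B c]] ++ [B c]] @ [B c]]] / [A [A [B num]] ++ [B c]]] / [A [B c]]]

c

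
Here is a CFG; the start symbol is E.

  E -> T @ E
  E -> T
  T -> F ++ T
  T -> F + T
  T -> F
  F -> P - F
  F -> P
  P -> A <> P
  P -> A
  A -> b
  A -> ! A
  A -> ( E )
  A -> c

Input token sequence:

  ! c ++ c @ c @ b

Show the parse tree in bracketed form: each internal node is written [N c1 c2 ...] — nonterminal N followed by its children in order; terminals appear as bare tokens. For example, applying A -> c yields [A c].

[E [T [F [P [A ! [A c]]]] ++ [T [F [P [A c]]]]] @ [E [T [F [P [A c]]]] @ [E [T [F [P [A b]]]]]]]

E
T @ E
F ++ T @ E
P ++ T @ E
A ++ T @ E
! A ++ T @ E
! c ++ T @ E
! c ++ F @ E
! c ++ P @ E
! c ++ A @ E
! c ++ c @ E
! c ++ c @ T @ E
! c ++ c @ F @ E
! c ++ c @ P @ E
! c ++ c @ A @ E
! c ++ c @ c @ E
! c ++ c @ c @ T
! c ++ c @ c @ F
! c ++ c @ c @ P
! c ++ c @ c @ A
! c ++ c @ c @ b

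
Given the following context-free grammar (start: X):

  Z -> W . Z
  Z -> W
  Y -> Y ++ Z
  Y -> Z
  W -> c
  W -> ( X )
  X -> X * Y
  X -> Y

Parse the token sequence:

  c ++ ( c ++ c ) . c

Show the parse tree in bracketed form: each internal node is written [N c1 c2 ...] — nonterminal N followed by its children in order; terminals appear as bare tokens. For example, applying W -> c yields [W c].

[X [Y [Y [Z [W c]]] ++ [Z [W ( [X [Y [Y [Z [W c]]] ++ [Z [W c]]]] )] . [Z [W c]]]]]

X
Y
Y ++ Z
Z ++ Z
W ++ Z
c ++ Z
c ++ W . Z
c ++ ( X ) . Z
c ++ ( Y ) . Z
c ++ ( Y ++ Z ) . Z
c ++ ( Z ++ Z ) . Z
c ++ ( W ++ Z ) . Z
c ++ ( c ++ Z ) . Z
c ++ ( c ++ W ) . Z
c ++ ( c ++ c ) . Z
c ++ ( c ++ c ) . W
c ++ ( c ++ c ) . c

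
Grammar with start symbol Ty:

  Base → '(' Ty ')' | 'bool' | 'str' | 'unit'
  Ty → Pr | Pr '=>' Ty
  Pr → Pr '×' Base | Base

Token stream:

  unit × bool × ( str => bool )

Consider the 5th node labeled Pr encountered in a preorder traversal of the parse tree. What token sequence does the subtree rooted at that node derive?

bool

[Ty [Pr [Pr [Pr [Base unit]] × [Base bool]] × [Base ( [Ty [Pr [Base str]] => [Ty [Pr [Base bool]]]] )]]]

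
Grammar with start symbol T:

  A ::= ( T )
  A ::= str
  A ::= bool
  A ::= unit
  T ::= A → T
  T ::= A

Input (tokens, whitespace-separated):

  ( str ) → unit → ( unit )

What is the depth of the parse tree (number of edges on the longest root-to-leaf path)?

6

[T [A ( [T [A str]] )] → [T [A unit] → [T [A ( [T [A unit]] )]]]]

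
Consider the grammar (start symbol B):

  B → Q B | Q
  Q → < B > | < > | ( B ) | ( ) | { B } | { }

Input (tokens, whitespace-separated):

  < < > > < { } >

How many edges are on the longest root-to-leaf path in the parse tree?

5

[B [Q < [B [Q < >]] >] [B [Q < [B [Q { }]] >]]]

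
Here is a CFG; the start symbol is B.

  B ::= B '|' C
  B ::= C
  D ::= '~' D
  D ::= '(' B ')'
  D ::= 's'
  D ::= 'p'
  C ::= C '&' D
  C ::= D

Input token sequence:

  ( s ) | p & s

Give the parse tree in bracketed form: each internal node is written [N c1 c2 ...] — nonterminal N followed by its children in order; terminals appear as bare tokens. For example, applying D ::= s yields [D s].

[B [B [C [D ( [B [C [D s]]] )]]] | [C [C [D p]] & [D s]]]

B
B | C
C | C
D | C
( B ) | C
( C ) | C
( D ) | C
( s ) | C
( s ) | C & D
( s ) | D & D
( s ) | p & D
( s ) | p & s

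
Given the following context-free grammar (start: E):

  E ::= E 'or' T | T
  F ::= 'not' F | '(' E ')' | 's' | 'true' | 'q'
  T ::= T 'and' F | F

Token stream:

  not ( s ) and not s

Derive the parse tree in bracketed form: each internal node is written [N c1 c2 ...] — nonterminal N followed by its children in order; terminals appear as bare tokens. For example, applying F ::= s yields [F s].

[E [T [T [F not [F ( [E [T [F s]]] )]]] and [F not [F s]]]]

E
T
T and F
F and F
not F and F
not ( E ) and F
not ( T ) and F
not ( F ) and F
not ( s ) and F
not ( s ) and not F
not ( s ) and not s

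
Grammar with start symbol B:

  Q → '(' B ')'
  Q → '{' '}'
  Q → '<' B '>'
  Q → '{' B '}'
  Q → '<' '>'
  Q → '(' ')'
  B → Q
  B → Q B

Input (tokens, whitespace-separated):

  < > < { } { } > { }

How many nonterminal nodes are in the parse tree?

[B [Q < >] [B [Q < [B [Q { }] [B [Q { }]]] >] [B [Q { }]]]]

10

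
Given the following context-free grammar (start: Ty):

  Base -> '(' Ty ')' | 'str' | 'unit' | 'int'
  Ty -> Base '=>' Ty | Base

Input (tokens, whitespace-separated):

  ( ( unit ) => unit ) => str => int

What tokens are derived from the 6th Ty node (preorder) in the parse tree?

[Ty [Base ( [Ty [Base ( [Ty [Base unit]] )] => [Ty [Base unit]]] )] => [Ty [Base str] => [Ty [Base int]]]]

int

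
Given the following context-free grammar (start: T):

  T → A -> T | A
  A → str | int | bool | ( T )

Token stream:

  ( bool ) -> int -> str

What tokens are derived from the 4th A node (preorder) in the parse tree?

[T [A ( [T [A bool]] )] -> [T [A int] -> [T [A str]]]]

str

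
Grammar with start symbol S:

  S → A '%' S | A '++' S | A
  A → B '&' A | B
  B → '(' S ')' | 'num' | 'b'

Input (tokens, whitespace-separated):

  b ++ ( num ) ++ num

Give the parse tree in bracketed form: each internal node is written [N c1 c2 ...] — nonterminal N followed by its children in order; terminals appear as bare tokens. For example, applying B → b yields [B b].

S
A ++ S
B ++ S
b ++ S
b ++ A ++ S
b ++ B ++ S
b ++ ( S ) ++ S
b ++ ( A ) ++ S
b ++ ( B ) ++ S
b ++ ( num ) ++ S
b ++ ( num ) ++ A
b ++ ( num ) ++ B
b ++ ( num ) ++ num

[S [A [B b]] ++ [S [A [B ( [S [A [B num]]] )]] ++ [S [A [B num]]]]]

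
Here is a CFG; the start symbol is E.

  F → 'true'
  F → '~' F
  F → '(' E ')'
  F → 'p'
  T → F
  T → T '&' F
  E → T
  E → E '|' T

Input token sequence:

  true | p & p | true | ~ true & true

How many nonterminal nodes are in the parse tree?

17

[E [E [E [E [T [F true]]] | [T [T [F p]] & [F p]]] | [T [F true]]] | [T [T [F ~ [F true]]] & [F true]]]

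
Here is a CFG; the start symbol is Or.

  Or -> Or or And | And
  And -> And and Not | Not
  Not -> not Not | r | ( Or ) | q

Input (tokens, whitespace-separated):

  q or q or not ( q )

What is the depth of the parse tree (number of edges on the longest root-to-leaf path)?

7

[Or [Or [Or [And [Not q]]] or [And [Not q]]] or [And [Not not [Not ( [Or [And [Not q]]] )]]]]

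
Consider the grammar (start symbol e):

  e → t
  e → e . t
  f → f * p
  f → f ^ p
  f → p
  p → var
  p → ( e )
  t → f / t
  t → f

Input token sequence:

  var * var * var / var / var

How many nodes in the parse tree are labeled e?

[e [t [f [f [f [p var]] * [p var]] * [p var]] / [t [f [p var]] / [t [f [p var]]]]]]

1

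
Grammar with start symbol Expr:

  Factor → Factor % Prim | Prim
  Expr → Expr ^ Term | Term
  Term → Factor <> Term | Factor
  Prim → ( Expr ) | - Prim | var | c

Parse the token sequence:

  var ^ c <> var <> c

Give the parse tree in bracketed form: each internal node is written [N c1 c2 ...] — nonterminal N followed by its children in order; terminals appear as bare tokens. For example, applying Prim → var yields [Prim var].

[Expr [Expr [Term [Factor [Prim var]]]] ^ [Term [Factor [Prim c]] <> [Term [Factor [Prim var]] <> [Term [Factor [Prim c]]]]]]

Expr
Expr ^ Term
Term ^ Term
Factor ^ Term
Prim ^ Term
var ^ Term
var ^ Factor <> Term
var ^ Prim <> Term
var ^ c <> Term
var ^ c <> Factor <> Term
var ^ c <> Prim <> Term
var ^ c <> var <> Term
var ^ c <> var <> Factor
var ^ c <> var <> Prim
var ^ c <> var <> c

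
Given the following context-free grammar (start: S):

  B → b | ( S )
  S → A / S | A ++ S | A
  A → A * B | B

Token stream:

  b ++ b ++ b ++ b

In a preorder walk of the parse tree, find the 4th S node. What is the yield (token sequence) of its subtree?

b

[S [A [B b]] ++ [S [A [B b]] ++ [S [A [B b]] ++ [S [A [B b]]]]]]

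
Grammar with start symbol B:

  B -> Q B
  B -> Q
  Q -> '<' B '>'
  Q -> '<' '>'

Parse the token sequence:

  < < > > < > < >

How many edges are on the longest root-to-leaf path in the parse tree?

[B [Q < [B [Q < >]] >] [B [Q < >] [B [Q < >]]]]

4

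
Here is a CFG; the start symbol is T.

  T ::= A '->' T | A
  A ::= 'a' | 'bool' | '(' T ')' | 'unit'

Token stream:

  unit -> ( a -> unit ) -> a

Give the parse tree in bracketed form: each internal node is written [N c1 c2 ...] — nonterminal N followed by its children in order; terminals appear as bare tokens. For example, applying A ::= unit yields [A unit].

T
A -> T
unit -> T
unit -> A -> T
unit -> ( T ) -> T
unit -> ( A -> T ) -> T
unit -> ( a -> T ) -> T
unit -> ( a -> A ) -> T
unit -> ( a -> unit ) -> T
unit -> ( a -> unit ) -> A
unit -> ( a -> unit ) -> a

[T [A unit] -> [T [A ( [T [A a] -> [T [A unit]]] )] -> [T [A a]]]]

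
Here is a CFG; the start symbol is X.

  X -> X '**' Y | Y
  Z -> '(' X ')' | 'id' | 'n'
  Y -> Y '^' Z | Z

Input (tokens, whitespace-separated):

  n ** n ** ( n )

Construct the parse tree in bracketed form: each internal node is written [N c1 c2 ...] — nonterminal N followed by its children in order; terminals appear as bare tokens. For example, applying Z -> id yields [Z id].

X
X ** Y
X ** Y ** Y
Y ** Y ** Y
Z ** Y ** Y
n ** Y ** Y
n ** Z ** Y
n ** n ** Y
n ** n ** Z
n ** n ** ( X )
n ** n ** ( Y )
n ** n ** ( Z )
n ** n ** ( n )

[X [X [X [Y [Z n]]] ** [Y [Z n]]] ** [Y [Z ( [X [Y [Z n]]] )]]]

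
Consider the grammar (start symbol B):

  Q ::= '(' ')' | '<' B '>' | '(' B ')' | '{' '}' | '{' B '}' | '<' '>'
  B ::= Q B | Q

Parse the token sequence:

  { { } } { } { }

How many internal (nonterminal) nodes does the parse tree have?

8

[B [Q { [B [Q { }]] }] [B [Q { }] [B [Q { }]]]]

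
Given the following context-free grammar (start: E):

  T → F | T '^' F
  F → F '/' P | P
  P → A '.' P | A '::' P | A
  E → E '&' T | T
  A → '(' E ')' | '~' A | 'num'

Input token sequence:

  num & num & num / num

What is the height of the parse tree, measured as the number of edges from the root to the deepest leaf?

[E [E [E [T [F [P [A num]]]]] & [T [F [P [A num]]]]] & [T [F [F [P [A num]]] / [P [A num]]]]]

7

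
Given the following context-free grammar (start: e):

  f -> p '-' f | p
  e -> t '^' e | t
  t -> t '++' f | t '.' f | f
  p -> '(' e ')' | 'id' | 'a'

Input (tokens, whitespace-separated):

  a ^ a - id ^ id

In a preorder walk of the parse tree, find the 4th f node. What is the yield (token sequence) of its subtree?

id

[e [t [f [p a]]] ^ [e [t [f [p a] - [f [p id]]]] ^ [e [t [f [p id]]]]]]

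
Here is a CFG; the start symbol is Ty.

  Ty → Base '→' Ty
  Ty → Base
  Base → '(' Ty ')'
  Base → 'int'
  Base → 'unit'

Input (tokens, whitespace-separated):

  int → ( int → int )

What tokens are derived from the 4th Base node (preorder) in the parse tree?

[Ty [Base int] → [Ty [Base ( [Ty [Base int] → [Ty [Base int]]] )]]]

int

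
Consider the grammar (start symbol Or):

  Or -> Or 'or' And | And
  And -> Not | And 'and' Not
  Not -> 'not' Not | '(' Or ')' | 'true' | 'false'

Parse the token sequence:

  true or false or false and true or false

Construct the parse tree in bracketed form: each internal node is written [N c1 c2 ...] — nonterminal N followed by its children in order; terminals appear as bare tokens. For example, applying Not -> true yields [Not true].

Or
Or or And
Or or And or And
Or or And or And or And
And or And or And or And
Not or And or And or And
true or And or And or And
true or Not or And or And
true or false or And or And
true or false or And and Not or And
true or false or Not and Not or And
true or false or false and Not or And
true or false or false and true or And
true or false or false and true or Not
true or false or false and true or false

[Or [Or [Or [Or [And [Not true]]] or [And [Not false]]] or [And [And [Not false]] and [Not true]]] or [And [Not false]]]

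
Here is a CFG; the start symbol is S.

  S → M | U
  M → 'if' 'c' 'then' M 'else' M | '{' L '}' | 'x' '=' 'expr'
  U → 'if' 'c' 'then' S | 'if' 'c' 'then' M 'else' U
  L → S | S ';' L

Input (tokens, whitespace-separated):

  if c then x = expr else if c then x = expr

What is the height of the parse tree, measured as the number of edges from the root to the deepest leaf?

5

[S [U if c then [M x = expr] else [U if c then [S [M x = expr]]]]]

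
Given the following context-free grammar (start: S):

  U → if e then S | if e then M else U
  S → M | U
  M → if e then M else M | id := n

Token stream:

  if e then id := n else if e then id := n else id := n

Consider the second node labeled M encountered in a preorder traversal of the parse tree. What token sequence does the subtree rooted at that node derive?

id := n

[S [M if e then [M id := n] else [M if e then [M id := n] else [M id := n]]]]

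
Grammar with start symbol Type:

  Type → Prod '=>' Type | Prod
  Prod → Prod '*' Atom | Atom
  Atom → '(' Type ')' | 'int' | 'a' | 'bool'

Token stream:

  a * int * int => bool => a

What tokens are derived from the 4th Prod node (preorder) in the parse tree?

bool

[Type [Prod [Prod [Prod [Atom a]] * [Atom int]] * [Atom int]] => [Type [Prod [Atom bool]] => [Type [Prod [Atom a]]]]]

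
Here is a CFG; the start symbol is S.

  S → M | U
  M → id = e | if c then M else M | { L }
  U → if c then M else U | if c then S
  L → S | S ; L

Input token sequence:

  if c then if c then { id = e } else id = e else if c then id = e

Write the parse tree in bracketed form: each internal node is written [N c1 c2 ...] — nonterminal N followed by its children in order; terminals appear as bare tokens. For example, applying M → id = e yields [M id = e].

[S [U if c then [M if c then [M { [L [S [M id = e]]] }] else [M id = e]] else [U if c then [S [M id = e]]]]]

S
U
if c then M else U
if c then if c then M else M else U
if c then if c then { L } else M else U
if c then if c then { S } else M else U
if c then if c then { M } else M else U
if c then if c then { id = e } else M else U
if c then if c then { id = e } else id = e else U
if c then if c then { id = e } else id = e else if c then S
if c then if c then { id = e } else id = e else if c then M
if c then if c then { id = e } else id = e else if c then id = e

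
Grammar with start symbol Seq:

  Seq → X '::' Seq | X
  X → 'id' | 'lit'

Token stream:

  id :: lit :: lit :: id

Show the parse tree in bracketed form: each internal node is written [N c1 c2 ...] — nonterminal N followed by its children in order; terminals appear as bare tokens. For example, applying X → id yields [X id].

[Seq [X id] :: [Seq [X lit] :: [Seq [X lit] :: [Seq [X id]]]]]

Seq
X :: Seq
id :: Seq
id :: X :: Seq
id :: lit :: Seq
id :: lit :: X :: Seq
id :: lit :: lit :: Seq
id :: lit :: lit :: X
id :: lit :: lit :: id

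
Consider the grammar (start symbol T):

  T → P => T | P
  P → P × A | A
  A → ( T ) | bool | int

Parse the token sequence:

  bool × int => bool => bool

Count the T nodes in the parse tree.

3

[T [P [P [A bool]] × [A int]] => [T [P [A bool]] => [T [P [A bool]]]]]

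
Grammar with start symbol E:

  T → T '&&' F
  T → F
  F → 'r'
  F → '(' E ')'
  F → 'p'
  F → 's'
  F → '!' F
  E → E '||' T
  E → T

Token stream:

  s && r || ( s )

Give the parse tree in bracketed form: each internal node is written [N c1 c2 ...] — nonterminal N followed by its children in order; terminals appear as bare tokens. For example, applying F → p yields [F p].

[E [E [T [T [F s]] && [F r]]] || [T [F ( [E [T [F s]]] )]]]

E
E || T
T || T
T && F || T
F && F || T
s && F || T
s && r || T
s && r || F
s && r || ( E )
s && r || ( T )
s && r || ( F )
s && r || ( s )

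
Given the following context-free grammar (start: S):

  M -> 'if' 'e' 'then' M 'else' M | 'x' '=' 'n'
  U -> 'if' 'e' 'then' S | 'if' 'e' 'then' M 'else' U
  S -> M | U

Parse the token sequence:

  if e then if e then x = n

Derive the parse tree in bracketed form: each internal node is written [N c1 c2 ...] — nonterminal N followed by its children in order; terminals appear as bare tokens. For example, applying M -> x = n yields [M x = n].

[S [U if e then [S [U if e then [S [M x = n]]]]]]

S
U
if e then S
if e then U
if e then if e then S
if e then if e then M
if e then if e then x = n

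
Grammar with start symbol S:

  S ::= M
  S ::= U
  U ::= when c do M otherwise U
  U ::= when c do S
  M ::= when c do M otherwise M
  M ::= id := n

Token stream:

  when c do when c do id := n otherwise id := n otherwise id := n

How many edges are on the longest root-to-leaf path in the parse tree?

4

[S [M when c do [M when c do [M id := n] otherwise [M id := n]] otherwise [M id := n]]]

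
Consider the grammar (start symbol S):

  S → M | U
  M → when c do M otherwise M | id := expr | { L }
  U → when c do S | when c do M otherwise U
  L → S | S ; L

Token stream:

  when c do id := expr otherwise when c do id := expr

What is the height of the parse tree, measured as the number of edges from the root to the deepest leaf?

5

[S [U when c do [M id := expr] otherwise [U when c do [S [M id := expr]]]]]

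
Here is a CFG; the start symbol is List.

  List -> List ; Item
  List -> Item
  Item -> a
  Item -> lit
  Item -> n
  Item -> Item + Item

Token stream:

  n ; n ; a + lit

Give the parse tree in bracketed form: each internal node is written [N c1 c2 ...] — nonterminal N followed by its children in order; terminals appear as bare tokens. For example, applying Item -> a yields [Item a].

List
List ; Item
List ; Item ; Item
Item ; Item ; Item
n ; Item ; Item
n ; n ; Item
n ; n ; Item + Item
n ; n ; a + Item
n ; n ; a + lit

[List [List [List [Item n]] ; [Item n]] ; [Item [Item a] + [Item lit]]]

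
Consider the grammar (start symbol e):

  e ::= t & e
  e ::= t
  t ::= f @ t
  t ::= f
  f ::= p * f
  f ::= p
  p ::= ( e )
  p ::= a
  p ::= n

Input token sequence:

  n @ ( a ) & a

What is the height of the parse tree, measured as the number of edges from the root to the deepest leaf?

9

[e [t [f [p n]] @ [t [f [p ( [e [t [f [p a]]]] )]]]] & [e [t [f [p a]]]]]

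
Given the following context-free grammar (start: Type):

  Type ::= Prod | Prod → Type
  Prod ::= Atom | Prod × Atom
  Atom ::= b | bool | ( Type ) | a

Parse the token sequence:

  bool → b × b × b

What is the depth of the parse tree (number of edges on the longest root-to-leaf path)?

[Type [Prod [Atom bool]] → [Type [Prod [Prod [Prod [Atom b]] × [Atom b]] × [Atom b]]]]

6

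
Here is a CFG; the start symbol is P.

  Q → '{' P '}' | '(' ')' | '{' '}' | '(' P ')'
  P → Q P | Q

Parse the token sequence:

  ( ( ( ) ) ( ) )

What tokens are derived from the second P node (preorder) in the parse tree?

[P [Q ( [P [Q ( [P [Q ( )]] )] [P [Q ( )]]] )]]

( ( ) ) ( )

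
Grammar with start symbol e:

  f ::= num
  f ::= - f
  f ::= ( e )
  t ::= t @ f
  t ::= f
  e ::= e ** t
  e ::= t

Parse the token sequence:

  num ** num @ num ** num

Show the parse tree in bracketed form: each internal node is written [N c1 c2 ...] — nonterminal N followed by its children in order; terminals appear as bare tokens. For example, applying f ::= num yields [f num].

e
e ** t
e ** t ** t
t ** t ** t
f ** t ** t
num ** t ** t
num ** t @ f ** t
num ** f @ f ** t
num ** num @ f ** t
num ** num @ num ** t
num ** num @ num ** f
num ** num @ num ** num

[e [e [e [t [f num]]] ** [t [t [f num]] @ [f num]]] ** [t [f num]]]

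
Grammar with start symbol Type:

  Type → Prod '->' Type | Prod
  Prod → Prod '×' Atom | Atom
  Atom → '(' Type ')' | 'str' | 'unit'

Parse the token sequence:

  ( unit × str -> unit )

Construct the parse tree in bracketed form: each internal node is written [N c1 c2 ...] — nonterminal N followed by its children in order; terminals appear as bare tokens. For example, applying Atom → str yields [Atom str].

Type
Prod
Atom
( Type )
( Prod -> Type )
( Prod × Atom -> Type )
( Atom × Atom -> Type )
( unit × Atom -> Type )
( unit × str -> Type )
( unit × str -> Prod )
( unit × str -> Atom )
( unit × str -> unit )

[Type [Prod [Atom ( [Type [Prod [Prod [Atom unit]] × [Atom str]] -> [Type [Prod [Atom unit]]]] )]]]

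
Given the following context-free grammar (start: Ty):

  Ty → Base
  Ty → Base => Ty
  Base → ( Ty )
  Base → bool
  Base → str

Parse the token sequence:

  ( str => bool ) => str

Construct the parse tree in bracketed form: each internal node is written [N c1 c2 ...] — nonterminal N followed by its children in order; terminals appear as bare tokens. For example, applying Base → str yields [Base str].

Ty
Base => Ty
( Ty ) => Ty
( Base => Ty ) => Ty
( str => Ty ) => Ty
( str => Base ) => Ty
( str => bool ) => Ty
( str => bool ) => Base
( str => bool ) => str

[Ty [Base ( [Ty [Base str] => [Ty [Base bool]]] )] => [Ty [Base str]]]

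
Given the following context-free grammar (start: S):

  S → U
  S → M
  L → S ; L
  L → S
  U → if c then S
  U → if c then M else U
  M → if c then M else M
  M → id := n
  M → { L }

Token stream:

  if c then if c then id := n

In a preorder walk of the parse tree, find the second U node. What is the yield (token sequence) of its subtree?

if c then id := n

[S [U if c then [S [U if c then [S [M id := n]]]]]]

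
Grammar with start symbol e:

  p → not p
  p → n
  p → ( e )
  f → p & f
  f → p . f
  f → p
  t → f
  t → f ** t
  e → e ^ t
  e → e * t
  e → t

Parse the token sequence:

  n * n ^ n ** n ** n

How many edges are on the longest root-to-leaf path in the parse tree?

[e [e [e [t [f [p n]]]] * [t [f [p n]]]] ^ [t [f [p n]] ** [t [f [p n]] ** [t [f [p n]]]]]]

6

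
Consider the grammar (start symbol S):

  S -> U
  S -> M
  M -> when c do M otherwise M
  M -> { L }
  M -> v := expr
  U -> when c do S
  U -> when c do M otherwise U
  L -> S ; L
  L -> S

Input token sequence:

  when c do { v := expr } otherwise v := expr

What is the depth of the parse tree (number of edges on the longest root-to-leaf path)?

6

[S [M when c do [M { [L [S [M v := expr]]] }] otherwise [M v := expr]]]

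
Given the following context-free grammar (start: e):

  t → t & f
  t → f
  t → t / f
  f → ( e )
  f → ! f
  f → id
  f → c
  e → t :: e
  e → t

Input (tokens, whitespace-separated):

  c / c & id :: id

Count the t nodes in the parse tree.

4

[e [t [t [t [f c]] / [f c]] & [f id]] :: [e [t [f id]]]]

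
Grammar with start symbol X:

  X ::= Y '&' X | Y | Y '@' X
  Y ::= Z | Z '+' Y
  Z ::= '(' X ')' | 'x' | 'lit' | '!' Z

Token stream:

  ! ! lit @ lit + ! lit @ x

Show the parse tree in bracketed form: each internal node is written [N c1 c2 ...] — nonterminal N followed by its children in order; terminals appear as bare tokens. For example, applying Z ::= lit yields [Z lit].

[X [Y [Z ! [Z ! [Z lit]]]] @ [X [Y [Z lit] + [Y [Z ! [Z lit]]]] @ [X [Y [Z x]]]]]

X
Y @ X
Z @ X
! Z @ X
! ! Z @ X
! ! lit @ X
! ! lit @ Y @ X
! ! lit @ Z + Y @ X
! ! lit @ lit + Y @ X
! ! lit @ lit + Z @ X
! ! lit @ lit + ! Z @ X
! ! lit @ lit + ! lit @ X
! ! lit @ lit + ! lit @ Y
! ! lit @ lit + ! lit @ Z
! ! lit @ lit + ! lit @ x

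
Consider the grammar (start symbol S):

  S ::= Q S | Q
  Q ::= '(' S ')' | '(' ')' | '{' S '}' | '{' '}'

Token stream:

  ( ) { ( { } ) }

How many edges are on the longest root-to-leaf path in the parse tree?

7

[S [Q ( )] [S [Q { [S [Q ( [S [Q { }]] )]] }]]]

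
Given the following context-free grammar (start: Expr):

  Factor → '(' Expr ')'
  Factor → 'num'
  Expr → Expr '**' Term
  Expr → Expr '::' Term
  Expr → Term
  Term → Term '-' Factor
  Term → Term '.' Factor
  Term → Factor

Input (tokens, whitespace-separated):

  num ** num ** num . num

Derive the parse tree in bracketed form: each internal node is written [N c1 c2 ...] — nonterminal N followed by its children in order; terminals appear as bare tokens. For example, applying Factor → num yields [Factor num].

Expr
Expr ** Term
Expr ** Term ** Term
Term ** Term ** Term
Factor ** Term ** Term
num ** Term ** Term
num ** Factor ** Term
num ** num ** Term
num ** num ** Term . Factor
num ** num ** Factor . Factor
num ** num ** num . Factor
num ** num ** num . num

[Expr [Expr [Expr [Term [Factor num]]] ** [Term [Factor num]]] ** [Term [Term [Factor num]] . [Factor num]]]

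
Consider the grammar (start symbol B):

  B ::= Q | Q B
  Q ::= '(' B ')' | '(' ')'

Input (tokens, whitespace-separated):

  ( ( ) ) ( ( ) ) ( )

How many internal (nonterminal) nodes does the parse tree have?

[B [Q ( [B [Q ( )]] )] [B [Q ( [B [Q ( )]] )] [B [Q ( )]]]]

10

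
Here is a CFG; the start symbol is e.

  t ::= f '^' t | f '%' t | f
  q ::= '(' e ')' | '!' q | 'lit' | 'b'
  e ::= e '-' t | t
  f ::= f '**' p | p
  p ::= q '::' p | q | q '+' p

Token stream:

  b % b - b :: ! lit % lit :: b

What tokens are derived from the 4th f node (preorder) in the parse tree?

[e [e [t [f [p [q b]]] % [t [f [p [q b]]]]]] - [t [f [p [q b] :: [p [q ! [q lit]]]]] % [t [f [p [q lit] :: [p [q b]]]]]]]

lit :: b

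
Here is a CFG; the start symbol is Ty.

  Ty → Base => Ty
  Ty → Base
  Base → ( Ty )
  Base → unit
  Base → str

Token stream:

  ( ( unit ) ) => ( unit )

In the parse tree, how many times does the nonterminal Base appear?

[Ty [Base ( [Ty [Base ( [Ty [Base unit]] )]] )] => [Ty [Base ( [Ty [Base unit]] )]]]

5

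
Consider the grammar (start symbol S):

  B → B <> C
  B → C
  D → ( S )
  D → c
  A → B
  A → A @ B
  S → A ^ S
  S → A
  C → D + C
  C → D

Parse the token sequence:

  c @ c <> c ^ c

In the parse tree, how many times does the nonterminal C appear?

4

[S [A [A [B [C [D c]]]] @ [B [B [C [D c]]] <> [C [D c]]]] ^ [S [A [B [C [D c]]]]]]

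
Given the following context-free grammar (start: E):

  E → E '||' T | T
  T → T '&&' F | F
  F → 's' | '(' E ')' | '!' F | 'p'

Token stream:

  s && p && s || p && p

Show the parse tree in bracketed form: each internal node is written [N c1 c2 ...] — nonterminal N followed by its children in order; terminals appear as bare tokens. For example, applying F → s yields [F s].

[E [E [T [T [T [F s]] && [F p]] && [F s]]] || [T [T [F p]] && [F p]]]

E
E || T
T || T
T && F || T
T && F && F || T
F && F && F || T
s && F && F || T
s && p && F || T
s && p && s || T
s && p && s || T && F
s && p && s || F && F
s && p && s || p && F
s && p && s || p && p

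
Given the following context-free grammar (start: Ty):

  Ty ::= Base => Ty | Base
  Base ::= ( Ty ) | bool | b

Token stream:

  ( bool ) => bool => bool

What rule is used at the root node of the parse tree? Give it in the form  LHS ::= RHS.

[Ty [Base ( [Ty [Base bool]] )] => [Ty [Base bool] => [Ty [Base bool]]]]

Ty ::= Base => Ty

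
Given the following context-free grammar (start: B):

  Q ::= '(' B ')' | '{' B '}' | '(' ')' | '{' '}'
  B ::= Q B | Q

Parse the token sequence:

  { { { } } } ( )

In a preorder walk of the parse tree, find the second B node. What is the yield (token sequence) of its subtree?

[B [Q { [B [Q { [B [Q { }]] }]] }] [B [Q ( )]]]

{ { } }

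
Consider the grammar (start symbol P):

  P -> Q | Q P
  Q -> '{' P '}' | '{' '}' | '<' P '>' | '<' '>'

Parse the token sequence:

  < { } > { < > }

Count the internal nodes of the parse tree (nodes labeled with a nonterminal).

8

[P [Q < [P [Q { }]] >] [P [Q { [P [Q < >]] }]]]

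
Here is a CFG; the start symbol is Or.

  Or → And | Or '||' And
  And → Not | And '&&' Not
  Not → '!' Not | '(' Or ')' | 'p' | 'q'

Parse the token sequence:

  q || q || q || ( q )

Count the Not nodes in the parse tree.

[Or [Or [Or [Or [And [Not q]]] || [And [Not q]]] || [And [Not q]]] || [And [Not ( [Or [And [Not q]]] )]]]

5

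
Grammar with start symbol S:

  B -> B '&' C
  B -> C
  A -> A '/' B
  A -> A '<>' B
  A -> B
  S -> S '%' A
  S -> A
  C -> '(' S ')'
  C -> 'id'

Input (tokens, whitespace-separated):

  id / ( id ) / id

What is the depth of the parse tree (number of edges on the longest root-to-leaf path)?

9

[S [A [A [A [B [C id]]] / [B [C ( [S [A [B [C id]]]] )]]] / [B [C id]]]]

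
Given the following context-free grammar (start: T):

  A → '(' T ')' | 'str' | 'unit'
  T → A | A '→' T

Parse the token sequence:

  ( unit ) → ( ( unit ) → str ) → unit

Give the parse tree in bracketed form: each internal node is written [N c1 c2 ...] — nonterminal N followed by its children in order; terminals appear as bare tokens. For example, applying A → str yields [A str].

[T [A ( [T [A unit]] )] → [T [A ( [T [A ( [T [A unit]] )] → [T [A str]]] )] → [T [A unit]]]]

T
A → T
( T ) → T
( A ) → T
( unit ) → T
( unit ) → A → T
( unit ) → ( T ) → T
( unit ) → ( A → T ) → T
( unit ) → ( ( T ) → T ) → T
( unit ) → ( ( A ) → T ) → T
( unit ) → ( ( unit ) → T ) → T
( unit ) → ( ( unit ) → A ) → T
( unit ) → ( ( unit ) → str ) → T
( unit ) → ( ( unit ) → str ) → A
( unit ) → ( ( unit ) → str ) → unit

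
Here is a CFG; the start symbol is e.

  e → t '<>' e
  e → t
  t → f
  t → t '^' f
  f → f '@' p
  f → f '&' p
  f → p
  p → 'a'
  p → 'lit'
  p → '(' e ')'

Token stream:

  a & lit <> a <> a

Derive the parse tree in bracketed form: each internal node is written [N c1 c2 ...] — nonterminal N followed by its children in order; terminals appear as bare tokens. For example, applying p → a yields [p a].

[e [t [f [f [p a]] & [p lit]]] <> [e [t [f [p a]]] <> [e [t [f [p a]]]]]]

e
t <> e
f <> e
f & p <> e
p & p <> e
a & p <> e
a & lit <> e
a & lit <> t <> e
a & lit <> f <> e
a & lit <> p <> e
a & lit <> a <> e
a & lit <> a <> t
a & lit <> a <> f
a & lit <> a <> p
a & lit <> a <> a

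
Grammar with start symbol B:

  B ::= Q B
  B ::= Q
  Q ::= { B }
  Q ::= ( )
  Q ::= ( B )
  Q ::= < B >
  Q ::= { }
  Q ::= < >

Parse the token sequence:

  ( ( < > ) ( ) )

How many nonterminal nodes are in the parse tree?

[B [Q ( [B [Q ( [B [Q < >]] )] [B [Q ( )]]] )]]

8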